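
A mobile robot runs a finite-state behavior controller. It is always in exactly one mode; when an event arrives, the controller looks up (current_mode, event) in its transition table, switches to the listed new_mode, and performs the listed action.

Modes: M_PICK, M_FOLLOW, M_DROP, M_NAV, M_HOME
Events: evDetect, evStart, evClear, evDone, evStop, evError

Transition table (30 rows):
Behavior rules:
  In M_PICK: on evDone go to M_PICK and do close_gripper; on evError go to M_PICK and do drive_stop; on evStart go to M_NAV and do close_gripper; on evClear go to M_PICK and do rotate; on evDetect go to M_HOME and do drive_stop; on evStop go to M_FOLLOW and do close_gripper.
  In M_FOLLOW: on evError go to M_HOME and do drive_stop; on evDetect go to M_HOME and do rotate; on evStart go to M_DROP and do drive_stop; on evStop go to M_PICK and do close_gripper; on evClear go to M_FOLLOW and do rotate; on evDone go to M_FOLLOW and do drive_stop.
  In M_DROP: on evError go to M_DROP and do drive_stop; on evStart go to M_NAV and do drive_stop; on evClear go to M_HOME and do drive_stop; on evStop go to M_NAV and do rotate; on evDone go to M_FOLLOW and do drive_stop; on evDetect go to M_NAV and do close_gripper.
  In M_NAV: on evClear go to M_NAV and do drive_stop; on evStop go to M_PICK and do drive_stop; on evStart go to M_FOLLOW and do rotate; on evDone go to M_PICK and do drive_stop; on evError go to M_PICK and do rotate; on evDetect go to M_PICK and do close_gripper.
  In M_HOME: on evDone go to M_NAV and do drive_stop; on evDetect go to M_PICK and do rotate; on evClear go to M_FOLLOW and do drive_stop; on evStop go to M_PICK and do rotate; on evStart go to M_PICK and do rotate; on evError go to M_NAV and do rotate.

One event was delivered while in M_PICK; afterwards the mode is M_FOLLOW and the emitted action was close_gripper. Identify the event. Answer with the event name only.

evStop

try evDetect: (M_PICK, evDetect) → (M_HOME, drive_stop)
try evStart: (M_PICK, evStart) → (M_NAV, close_gripper)
try evClear: (M_PICK, evClear) → (M_PICK, rotate)
try evDone: (M_PICK, evDone) → (M_PICK, close_gripper)
try evStop: (M_PICK, evStop) → (M_FOLLOW, close_gripper)  ← matches
try evError: (M_PICK, evError) → (M_PICK, drive_stop)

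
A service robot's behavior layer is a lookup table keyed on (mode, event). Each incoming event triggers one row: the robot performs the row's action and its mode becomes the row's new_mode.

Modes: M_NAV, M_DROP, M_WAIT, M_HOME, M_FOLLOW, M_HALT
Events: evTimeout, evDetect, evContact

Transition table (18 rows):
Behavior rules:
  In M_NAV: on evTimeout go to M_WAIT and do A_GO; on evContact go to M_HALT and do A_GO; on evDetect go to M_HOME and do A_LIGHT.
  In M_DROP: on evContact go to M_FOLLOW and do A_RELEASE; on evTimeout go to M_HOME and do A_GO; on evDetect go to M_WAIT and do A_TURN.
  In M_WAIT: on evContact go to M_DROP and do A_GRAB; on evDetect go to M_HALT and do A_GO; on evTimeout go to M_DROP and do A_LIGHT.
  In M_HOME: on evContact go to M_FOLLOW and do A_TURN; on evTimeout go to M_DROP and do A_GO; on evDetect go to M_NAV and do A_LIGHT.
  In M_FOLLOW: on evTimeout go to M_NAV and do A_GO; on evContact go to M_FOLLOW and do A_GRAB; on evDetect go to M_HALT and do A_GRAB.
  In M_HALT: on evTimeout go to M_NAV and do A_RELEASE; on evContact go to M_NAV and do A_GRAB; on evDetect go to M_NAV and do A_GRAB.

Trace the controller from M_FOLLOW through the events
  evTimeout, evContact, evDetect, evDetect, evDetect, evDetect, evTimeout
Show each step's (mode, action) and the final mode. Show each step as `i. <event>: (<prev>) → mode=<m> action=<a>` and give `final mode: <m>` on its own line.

final mode: M_DROP

1. evTimeout: (M_FOLLOW) → mode=M_NAV action=A_GO
2. evContact: (M_NAV) → mode=M_HALT action=A_GO
3. evDetect: (M_HALT) → mode=M_NAV action=A_GRAB
4. evDetect: (M_NAV) → mode=M_HOME action=A_LIGHT
5. evDetect: (M_HOME) → mode=M_NAV action=A_LIGHT
6. evDetect: (M_NAV) → mode=M_HOME action=A_LIGHT
7. evTimeout: (M_HOME) → mode=M_DROP action=A_GO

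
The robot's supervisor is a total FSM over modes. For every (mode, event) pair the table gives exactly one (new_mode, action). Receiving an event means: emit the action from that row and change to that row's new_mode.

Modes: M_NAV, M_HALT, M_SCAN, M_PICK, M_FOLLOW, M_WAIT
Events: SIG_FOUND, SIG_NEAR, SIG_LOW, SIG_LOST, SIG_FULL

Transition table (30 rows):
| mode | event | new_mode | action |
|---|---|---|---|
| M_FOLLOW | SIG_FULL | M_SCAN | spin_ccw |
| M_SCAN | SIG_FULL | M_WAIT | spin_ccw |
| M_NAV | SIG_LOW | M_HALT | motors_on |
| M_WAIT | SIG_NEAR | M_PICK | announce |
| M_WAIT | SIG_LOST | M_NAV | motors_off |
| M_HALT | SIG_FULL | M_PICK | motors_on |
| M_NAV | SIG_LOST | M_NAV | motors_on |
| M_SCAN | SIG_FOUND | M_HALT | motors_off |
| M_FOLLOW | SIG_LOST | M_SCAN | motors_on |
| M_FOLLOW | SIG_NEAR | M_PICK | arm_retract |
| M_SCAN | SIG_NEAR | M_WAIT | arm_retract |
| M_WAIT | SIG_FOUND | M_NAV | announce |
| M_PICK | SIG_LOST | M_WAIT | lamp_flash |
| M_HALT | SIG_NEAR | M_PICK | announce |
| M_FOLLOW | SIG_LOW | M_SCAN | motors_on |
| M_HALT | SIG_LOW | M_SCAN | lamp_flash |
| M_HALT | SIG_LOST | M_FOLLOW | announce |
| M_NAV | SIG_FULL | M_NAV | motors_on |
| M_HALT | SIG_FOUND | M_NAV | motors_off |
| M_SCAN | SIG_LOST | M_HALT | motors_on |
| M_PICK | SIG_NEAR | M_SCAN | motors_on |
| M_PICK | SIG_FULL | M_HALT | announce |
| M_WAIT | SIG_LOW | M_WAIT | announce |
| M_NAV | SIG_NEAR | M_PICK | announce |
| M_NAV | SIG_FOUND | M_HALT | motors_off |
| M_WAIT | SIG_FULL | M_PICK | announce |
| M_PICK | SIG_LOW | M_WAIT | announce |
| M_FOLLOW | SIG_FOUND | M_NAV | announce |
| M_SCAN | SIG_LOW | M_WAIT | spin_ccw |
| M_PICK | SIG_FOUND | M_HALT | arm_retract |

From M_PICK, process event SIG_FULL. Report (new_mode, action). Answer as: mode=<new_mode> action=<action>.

mode=M_HALT action=announce

current mode = M_PICK; filter table to that mode:
  (M_PICK, SIG_LOST) → (M_WAIT, lamp_flash)
  (M_PICK, SIG_NEAR) → (M_SCAN, motors_on)
  (M_PICK, SIG_FULL) → (M_HALT, announce)  ← event matches
  (M_PICK, SIG_LOW) → (M_WAIT, announce)
  (M_PICK, SIG_FOUND) → (M_HALT, arm_retract)
event = SIG_FULL selects (M_HALT, announce)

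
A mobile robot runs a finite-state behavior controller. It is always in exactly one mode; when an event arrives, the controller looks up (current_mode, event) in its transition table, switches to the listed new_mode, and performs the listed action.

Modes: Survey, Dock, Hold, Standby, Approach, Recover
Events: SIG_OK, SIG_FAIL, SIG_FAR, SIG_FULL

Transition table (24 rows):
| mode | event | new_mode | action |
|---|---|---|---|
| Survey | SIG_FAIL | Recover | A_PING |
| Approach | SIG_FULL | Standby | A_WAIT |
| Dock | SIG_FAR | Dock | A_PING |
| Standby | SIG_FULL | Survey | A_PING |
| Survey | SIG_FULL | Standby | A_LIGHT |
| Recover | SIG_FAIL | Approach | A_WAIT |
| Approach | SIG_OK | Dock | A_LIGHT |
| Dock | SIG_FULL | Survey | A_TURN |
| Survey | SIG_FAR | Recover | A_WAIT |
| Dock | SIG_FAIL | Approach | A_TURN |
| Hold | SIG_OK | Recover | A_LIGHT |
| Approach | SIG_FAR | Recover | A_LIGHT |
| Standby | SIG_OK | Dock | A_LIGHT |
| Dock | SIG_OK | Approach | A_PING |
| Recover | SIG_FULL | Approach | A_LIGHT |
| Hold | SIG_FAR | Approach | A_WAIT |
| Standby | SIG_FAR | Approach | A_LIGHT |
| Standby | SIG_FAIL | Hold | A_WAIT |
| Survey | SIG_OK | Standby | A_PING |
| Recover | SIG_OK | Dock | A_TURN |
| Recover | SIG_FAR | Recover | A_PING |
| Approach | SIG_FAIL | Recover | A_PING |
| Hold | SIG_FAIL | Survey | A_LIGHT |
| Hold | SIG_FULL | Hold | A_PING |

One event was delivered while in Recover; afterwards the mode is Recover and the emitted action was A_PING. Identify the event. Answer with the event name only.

try SIG_OK: (Recover, SIG_OK) → (Dock, A_TURN)
try SIG_FAIL: (Recover, SIG_FAIL) → (Approach, A_WAIT)
try SIG_FAR: (Recover, SIG_FAR) → (Recover, A_PING)  ← matches
try SIG_FULL: (Recover, SIG_FULL) → (Approach, A_LIGHT)

SIG_FAR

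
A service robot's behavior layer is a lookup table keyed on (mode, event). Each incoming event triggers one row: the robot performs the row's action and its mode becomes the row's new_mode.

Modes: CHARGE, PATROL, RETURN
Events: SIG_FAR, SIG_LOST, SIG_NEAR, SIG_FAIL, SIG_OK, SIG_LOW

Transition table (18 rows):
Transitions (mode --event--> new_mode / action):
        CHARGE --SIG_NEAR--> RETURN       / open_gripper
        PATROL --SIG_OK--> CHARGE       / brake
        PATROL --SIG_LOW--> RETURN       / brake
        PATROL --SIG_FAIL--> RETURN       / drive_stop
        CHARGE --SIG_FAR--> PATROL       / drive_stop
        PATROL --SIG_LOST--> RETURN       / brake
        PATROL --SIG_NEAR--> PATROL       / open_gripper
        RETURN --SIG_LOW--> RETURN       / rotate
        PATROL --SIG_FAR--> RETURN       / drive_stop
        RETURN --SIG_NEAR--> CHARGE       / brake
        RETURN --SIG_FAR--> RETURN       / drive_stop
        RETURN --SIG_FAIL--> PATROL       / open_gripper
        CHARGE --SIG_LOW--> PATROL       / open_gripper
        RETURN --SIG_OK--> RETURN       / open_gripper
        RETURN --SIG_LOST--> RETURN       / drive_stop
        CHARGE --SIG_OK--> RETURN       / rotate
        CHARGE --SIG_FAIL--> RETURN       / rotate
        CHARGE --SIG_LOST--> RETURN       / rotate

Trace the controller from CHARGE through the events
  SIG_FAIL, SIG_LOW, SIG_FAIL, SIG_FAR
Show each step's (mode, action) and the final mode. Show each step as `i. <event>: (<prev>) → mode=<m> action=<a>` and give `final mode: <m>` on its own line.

final mode: RETURN

1. SIG_FAIL: (CHARGE) → mode=RETURN action=rotate
2. SIG_LOW: (RETURN) → mode=RETURN action=rotate
3. SIG_FAIL: (RETURN) → mode=PATROL action=open_gripper
4. SIG_FAR: (PATROL) → mode=RETURN action=drive_stop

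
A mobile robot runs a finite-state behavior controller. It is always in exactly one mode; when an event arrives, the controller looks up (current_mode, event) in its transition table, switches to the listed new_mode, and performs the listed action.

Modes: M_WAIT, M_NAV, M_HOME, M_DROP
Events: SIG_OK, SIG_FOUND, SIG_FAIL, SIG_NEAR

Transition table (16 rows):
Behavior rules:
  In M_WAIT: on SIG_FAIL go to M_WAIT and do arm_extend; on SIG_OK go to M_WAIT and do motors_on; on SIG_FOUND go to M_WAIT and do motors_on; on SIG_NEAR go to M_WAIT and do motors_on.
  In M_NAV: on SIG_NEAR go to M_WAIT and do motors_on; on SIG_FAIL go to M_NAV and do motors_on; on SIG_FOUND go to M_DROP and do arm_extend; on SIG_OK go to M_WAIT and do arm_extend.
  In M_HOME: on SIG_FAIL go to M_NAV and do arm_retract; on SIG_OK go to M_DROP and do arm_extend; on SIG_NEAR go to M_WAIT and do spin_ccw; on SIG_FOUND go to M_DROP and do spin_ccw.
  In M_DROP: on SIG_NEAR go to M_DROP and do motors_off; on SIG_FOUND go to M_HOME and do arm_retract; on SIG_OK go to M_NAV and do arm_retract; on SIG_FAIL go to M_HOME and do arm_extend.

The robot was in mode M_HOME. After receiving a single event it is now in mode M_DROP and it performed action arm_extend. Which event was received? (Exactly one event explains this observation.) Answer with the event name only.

try SIG_OK: (M_HOME, SIG_OK) → (M_DROP, arm_extend)  ← matches
try SIG_FOUND: (M_HOME, SIG_FOUND) → (M_DROP, spin_ccw)
try SIG_FAIL: (M_HOME, SIG_FAIL) → (M_NAV, arm_retract)
try SIG_NEAR: (M_HOME, SIG_NEAR) → (M_WAIT, spin_ccw)

SIG_OK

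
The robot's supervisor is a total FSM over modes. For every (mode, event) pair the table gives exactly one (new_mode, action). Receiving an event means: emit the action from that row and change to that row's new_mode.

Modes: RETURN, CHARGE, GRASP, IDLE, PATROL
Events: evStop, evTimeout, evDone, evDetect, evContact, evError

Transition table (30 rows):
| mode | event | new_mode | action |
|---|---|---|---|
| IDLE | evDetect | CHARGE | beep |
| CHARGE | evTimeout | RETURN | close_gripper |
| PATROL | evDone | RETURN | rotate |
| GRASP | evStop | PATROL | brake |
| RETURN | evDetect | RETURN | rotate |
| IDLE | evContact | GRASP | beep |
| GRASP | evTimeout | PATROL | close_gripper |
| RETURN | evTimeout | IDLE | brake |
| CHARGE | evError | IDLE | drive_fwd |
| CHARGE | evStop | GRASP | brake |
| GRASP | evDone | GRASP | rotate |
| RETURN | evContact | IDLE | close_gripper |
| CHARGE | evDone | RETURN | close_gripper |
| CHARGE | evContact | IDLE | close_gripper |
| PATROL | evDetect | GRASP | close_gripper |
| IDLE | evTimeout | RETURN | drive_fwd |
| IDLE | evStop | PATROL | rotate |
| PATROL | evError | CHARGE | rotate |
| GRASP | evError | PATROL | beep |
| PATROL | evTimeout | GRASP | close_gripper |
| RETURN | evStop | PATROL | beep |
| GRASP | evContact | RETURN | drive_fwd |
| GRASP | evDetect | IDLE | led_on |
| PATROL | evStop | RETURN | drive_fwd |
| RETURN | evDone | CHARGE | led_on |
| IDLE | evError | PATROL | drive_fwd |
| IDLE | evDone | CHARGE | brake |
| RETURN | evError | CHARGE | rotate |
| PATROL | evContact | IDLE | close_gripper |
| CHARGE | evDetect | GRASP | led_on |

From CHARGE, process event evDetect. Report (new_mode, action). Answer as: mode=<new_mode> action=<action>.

current mode = CHARGE; filter table to that mode:
  (CHARGE, evTimeout) → (RETURN, close_gripper)
  (CHARGE, evError) → (IDLE, drive_fwd)
  (CHARGE, evStop) → (GRASP, brake)
  (CHARGE, evDone) → (RETURN, close_gripper)
  (CHARGE, evContact) → (IDLE, close_gripper)
  (CHARGE, evDetect) → (GRASP, led_on)  ← event matches
event = evDetect selects (GRASP, led_on)

mode=GRASP action=led_on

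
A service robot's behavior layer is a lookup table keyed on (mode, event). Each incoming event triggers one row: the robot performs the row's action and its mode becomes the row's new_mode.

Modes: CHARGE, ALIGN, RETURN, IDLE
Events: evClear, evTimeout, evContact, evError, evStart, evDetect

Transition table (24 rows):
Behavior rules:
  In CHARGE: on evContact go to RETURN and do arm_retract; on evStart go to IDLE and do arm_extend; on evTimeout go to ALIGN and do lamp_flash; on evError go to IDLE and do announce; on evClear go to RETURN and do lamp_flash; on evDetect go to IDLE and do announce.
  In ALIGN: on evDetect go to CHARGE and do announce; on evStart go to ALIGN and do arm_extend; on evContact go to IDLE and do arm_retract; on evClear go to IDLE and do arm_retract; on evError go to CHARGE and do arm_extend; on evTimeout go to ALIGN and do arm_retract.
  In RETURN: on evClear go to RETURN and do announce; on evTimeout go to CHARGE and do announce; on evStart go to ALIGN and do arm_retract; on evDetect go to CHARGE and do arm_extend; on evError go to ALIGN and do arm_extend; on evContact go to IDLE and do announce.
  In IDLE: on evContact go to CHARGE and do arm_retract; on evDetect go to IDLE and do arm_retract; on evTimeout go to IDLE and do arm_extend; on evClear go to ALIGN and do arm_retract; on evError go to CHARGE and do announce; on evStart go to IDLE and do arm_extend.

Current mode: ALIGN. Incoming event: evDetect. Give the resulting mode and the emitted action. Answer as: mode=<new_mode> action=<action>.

mode=CHARGE action=announce

current mode = ALIGN; filter table to that mode:
  (ALIGN, evDetect) → (CHARGE, announce)  ← event matches
  (ALIGN, evStart) → (ALIGN, arm_extend)
  (ALIGN, evContact) → (IDLE, arm_retract)
  (ALIGN, evClear) → (IDLE, arm_retract)
  (ALIGN, evError) → (CHARGE, arm_extend)
  (ALIGN, evTimeout) → (ALIGN, arm_retract)
event = evDetect selects (CHARGE, announce)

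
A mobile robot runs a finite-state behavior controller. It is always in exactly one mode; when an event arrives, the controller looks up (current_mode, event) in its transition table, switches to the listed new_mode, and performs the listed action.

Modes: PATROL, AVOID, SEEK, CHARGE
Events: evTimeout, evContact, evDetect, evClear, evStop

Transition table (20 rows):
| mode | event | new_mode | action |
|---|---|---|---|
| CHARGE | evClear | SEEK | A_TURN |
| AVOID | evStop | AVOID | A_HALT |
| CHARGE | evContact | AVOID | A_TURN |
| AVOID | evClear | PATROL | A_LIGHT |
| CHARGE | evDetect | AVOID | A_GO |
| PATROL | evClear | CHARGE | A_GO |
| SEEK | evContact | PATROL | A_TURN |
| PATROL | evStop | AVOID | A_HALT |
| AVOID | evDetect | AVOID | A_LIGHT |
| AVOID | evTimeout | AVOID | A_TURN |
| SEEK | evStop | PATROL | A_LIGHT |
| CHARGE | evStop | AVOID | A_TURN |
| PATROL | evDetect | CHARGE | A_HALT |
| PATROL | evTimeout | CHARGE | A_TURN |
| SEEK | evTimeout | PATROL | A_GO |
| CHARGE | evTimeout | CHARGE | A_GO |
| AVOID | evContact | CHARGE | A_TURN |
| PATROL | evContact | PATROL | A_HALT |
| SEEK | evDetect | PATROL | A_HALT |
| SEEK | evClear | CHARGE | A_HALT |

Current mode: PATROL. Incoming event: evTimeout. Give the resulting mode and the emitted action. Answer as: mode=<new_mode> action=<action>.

current mode = PATROL; filter table to that mode:
  (PATROL, evClear) → (CHARGE, A_GO)
  (PATROL, evStop) → (AVOID, A_HALT)
  (PATROL, evDetect) → (CHARGE, A_HALT)
  (PATROL, evTimeout) → (CHARGE, A_TURN)  ← event matches
  (PATROL, evContact) → (PATROL, A_HALT)
event = evTimeout selects (CHARGE, A_TURN)

mode=CHARGE action=A_TURN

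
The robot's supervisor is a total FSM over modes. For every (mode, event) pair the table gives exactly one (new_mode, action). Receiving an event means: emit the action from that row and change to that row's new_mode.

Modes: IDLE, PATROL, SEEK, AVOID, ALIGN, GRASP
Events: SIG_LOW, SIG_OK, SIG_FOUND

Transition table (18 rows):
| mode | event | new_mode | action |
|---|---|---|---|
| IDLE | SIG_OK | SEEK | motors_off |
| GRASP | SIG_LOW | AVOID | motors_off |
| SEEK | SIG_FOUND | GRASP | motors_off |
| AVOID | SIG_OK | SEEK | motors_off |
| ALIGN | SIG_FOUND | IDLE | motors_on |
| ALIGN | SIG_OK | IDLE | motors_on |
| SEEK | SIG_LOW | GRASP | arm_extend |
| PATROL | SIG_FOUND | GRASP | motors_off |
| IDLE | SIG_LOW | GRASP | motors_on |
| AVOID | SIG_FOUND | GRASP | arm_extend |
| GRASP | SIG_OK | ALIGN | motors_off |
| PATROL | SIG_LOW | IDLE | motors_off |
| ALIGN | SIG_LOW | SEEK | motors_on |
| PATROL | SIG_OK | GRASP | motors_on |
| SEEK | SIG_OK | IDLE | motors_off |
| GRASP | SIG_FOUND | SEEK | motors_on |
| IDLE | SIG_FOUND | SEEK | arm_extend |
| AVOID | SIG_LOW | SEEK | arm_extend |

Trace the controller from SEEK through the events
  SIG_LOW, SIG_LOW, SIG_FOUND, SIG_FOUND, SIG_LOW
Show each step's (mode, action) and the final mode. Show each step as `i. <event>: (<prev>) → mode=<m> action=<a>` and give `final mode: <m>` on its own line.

1. SIG_LOW: (SEEK) → mode=GRASP action=arm_extend
2. SIG_LOW: (GRASP) → mode=AVOID action=motors_off
3. SIG_FOUND: (AVOID) → mode=GRASP action=arm_extend
4. SIG_FOUND: (GRASP) → mode=SEEK action=motors_on
5. SIG_LOW: (SEEK) → mode=GRASP action=arm_extend

final mode: GRASP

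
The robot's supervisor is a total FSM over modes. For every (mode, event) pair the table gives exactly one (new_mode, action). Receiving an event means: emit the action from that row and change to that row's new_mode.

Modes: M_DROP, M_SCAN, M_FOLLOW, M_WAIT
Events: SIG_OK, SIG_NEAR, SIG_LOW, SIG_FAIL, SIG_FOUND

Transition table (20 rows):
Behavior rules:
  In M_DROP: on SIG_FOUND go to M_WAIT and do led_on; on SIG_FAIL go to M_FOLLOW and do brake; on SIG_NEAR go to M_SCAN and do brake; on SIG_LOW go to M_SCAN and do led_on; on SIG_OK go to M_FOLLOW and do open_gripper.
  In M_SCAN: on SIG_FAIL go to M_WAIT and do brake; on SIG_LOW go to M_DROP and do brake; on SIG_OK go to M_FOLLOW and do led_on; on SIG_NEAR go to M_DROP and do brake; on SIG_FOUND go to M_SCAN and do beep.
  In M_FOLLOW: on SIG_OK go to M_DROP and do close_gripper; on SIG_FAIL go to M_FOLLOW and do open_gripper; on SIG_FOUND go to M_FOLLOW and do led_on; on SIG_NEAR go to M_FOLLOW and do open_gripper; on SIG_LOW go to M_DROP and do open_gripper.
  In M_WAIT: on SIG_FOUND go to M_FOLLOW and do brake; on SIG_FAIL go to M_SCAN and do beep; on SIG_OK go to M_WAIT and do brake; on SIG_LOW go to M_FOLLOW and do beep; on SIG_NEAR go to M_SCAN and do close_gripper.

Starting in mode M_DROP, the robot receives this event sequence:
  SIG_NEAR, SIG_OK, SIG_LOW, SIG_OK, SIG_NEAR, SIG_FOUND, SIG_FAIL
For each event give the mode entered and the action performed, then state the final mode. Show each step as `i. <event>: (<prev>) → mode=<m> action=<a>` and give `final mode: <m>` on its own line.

final mode: M_FOLLOW

1. SIG_NEAR: (M_DROP) → mode=M_SCAN action=brake
2. SIG_OK: (M_SCAN) → mode=M_FOLLOW action=led_on
3. SIG_LOW: (M_FOLLOW) → mode=M_DROP action=open_gripper
4. SIG_OK: (M_DROP) → mode=M_FOLLOW action=open_gripper
5. SIG_NEAR: (M_FOLLOW) → mode=M_FOLLOW action=open_gripper
6. SIG_FOUND: (M_FOLLOW) → mode=M_FOLLOW action=led_on
7. SIG_FAIL: (M_FOLLOW) → mode=M_FOLLOW action=open_gripper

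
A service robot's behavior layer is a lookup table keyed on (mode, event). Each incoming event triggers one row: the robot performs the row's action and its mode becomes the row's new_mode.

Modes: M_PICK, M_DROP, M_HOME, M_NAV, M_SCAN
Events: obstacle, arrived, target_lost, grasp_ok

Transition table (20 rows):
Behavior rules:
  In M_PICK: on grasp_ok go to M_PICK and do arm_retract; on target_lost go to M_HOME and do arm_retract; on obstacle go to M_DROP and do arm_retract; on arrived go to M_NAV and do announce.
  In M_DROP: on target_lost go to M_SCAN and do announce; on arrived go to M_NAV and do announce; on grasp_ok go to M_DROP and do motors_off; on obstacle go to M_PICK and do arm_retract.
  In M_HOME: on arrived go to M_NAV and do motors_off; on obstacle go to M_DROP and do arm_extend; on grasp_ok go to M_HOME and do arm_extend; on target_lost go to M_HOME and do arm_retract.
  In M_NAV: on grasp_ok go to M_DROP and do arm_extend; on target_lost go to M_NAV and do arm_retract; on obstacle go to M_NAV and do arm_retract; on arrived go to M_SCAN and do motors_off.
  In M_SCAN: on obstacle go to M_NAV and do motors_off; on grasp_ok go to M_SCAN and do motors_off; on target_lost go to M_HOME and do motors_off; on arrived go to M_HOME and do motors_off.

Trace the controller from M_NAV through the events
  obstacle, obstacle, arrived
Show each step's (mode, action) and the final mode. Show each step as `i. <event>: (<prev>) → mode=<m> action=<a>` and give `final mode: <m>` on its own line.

1. obstacle: (M_NAV) → mode=M_NAV action=arm_retract
2. obstacle: (M_NAV) → mode=M_NAV action=arm_retract
3. arrived: (M_NAV) → mode=M_SCAN action=motors_off

final mode: M_SCAN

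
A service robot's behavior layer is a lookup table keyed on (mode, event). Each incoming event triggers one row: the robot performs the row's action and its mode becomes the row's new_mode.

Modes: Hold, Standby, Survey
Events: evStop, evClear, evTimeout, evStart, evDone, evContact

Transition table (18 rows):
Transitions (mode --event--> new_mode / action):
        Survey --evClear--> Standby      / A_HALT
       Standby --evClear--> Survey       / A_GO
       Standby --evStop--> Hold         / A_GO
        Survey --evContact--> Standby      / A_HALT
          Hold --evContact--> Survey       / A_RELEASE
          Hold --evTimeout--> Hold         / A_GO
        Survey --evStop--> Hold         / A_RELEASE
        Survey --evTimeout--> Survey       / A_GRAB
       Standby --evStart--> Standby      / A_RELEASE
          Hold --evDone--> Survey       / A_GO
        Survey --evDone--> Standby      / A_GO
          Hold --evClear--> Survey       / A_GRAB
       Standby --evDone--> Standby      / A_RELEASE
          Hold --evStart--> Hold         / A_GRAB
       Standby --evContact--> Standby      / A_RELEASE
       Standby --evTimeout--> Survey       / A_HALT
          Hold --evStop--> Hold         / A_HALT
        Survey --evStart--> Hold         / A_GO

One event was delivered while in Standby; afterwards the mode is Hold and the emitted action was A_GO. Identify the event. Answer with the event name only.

try evStop: (Standby, evStop) → (Hold, A_GO)  ← matches
try evClear: (Standby, evClear) → (Survey, A_GO)
try evTimeout: (Standby, evTimeout) → (Survey, A_HALT)
try evStart: (Standby, evStart) → (Standby, A_RELEASE)
try evDone: (Standby, evDone) → (Standby, A_RELEASE)
try evContact: (Standby, evContact) → (Standby, A_RELEASE)

evStop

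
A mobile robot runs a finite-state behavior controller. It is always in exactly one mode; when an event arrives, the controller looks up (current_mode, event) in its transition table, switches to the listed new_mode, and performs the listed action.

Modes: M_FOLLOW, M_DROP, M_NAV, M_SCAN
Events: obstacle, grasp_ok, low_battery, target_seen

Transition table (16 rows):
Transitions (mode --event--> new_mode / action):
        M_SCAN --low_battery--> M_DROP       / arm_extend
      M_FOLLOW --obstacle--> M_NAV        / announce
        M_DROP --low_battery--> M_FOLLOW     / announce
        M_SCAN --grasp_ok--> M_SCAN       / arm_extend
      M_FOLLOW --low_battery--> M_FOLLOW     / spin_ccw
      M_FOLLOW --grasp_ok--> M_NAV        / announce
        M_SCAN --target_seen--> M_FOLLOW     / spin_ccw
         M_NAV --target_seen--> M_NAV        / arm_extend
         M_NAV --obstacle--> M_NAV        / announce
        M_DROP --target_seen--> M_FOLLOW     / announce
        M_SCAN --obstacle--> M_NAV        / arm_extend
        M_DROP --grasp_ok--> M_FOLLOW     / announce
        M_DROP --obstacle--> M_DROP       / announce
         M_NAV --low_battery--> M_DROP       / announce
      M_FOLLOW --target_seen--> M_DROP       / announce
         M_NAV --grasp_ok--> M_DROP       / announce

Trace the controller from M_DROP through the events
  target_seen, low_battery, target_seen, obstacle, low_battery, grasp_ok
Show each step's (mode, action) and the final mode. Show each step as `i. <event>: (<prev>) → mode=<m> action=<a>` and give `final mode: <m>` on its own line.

final mode: M_NAV

1. target_seen: (M_DROP) → mode=M_FOLLOW action=announce
2. low_battery: (M_FOLLOW) → mode=M_FOLLOW action=spin_ccw
3. target_seen: (M_FOLLOW) → mode=M_DROP action=announce
4. obstacle: (M_DROP) → mode=M_DROP action=announce
5. low_battery: (M_DROP) → mode=M_FOLLOW action=announce
6. grasp_ok: (M_FOLLOW) → mode=M_NAV action=announce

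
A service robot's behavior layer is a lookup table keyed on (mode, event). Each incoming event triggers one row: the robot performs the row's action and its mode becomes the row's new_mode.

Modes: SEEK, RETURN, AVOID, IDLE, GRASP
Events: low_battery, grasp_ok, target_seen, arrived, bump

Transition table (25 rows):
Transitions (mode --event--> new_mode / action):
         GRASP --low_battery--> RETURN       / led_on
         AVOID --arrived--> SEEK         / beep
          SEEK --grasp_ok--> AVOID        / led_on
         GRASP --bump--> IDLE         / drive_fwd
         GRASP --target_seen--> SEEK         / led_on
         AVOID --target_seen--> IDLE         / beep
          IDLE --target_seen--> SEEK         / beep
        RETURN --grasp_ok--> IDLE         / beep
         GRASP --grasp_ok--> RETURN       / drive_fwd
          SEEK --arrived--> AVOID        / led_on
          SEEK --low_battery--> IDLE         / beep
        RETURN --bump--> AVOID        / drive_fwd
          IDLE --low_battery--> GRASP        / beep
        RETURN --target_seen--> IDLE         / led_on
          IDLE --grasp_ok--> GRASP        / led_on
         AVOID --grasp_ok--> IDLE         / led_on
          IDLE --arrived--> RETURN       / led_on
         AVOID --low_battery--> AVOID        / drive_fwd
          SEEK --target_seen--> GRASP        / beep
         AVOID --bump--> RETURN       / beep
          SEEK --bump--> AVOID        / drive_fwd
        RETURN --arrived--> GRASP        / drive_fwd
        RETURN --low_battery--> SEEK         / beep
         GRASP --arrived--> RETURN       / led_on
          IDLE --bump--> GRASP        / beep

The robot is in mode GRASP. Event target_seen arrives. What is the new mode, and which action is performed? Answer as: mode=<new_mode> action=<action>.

mode=SEEK action=led_on

current mode = GRASP; filter table to that mode:
  (GRASP, low_battery) → (RETURN, led_on)
  (GRASP, bump) → (IDLE, drive_fwd)
  (GRASP, target_seen) → (SEEK, led_on)  ← event matches
  (GRASP, grasp_ok) → (RETURN, drive_fwd)
  (GRASP, arrived) → (RETURN, led_on)
event = target_seen selects (SEEK, led_on)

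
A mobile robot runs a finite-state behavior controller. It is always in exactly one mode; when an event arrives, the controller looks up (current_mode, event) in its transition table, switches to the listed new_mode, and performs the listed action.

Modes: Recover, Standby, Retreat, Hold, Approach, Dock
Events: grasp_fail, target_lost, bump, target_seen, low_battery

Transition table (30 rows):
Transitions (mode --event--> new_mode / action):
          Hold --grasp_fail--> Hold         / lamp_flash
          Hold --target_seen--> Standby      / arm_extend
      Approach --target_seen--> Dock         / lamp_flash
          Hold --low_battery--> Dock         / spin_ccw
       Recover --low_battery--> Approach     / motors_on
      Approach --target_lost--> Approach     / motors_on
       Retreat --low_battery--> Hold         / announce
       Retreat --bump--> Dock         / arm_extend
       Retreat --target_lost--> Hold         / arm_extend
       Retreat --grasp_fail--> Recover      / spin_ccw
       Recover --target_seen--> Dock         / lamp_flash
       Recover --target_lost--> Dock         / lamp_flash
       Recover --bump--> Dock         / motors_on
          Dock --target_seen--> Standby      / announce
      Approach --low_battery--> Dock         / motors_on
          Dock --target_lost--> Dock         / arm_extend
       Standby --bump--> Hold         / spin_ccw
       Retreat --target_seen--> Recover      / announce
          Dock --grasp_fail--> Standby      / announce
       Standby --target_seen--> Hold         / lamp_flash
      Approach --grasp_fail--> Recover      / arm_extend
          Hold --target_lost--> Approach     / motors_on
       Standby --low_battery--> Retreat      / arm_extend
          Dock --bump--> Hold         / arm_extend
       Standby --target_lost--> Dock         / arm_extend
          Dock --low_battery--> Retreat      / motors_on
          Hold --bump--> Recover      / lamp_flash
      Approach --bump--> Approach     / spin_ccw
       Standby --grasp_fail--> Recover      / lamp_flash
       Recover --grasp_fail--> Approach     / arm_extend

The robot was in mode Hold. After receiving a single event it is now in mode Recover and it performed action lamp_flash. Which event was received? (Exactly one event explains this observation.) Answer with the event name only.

try grasp_fail: (Hold, grasp_fail) → (Hold, lamp_flash)
try target_lost: (Hold, target_lost) → (Approach, motors_on)
try bump: (Hold, bump) → (Recover, lamp_flash)  ← matches
try target_seen: (Hold, target_seen) → (Standby, arm_extend)
try low_battery: (Hold, low_battery) → (Dock, spin_ccw)

bump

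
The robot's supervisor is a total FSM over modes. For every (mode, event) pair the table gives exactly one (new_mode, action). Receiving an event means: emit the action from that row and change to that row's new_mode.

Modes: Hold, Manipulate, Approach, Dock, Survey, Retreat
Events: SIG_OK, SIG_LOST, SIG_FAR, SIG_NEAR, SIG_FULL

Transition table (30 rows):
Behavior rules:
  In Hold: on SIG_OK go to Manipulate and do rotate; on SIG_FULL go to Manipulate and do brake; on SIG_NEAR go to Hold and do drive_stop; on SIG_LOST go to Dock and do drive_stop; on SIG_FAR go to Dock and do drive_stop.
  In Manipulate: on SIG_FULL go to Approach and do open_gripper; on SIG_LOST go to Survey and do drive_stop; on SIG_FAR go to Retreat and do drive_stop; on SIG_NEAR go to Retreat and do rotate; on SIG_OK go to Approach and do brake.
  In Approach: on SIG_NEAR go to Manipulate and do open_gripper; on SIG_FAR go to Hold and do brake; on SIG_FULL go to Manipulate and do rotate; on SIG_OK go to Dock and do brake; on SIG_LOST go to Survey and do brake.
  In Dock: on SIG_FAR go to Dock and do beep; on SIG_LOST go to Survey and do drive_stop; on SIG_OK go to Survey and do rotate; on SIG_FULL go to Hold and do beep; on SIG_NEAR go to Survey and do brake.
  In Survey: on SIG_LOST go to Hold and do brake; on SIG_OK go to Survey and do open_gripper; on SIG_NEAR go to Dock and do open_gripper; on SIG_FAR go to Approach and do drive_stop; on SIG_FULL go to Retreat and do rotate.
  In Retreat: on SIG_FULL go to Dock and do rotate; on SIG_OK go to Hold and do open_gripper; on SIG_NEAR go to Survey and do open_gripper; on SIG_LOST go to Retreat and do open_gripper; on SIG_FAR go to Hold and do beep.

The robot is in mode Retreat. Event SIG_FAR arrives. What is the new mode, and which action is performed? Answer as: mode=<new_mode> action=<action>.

current mode = Retreat; filter table to that mode:
  (Retreat, SIG_FULL) → (Dock, rotate)
  (Retreat, SIG_OK) → (Hold, open_gripper)
  (Retreat, SIG_NEAR) → (Survey, open_gripper)
  (Retreat, SIG_LOST) → (Retreat, open_gripper)
  (Retreat, SIG_FAR) → (Hold, beep)  ← event matches
event = SIG_FAR selects (Hold, beep)

mode=Hold action=beep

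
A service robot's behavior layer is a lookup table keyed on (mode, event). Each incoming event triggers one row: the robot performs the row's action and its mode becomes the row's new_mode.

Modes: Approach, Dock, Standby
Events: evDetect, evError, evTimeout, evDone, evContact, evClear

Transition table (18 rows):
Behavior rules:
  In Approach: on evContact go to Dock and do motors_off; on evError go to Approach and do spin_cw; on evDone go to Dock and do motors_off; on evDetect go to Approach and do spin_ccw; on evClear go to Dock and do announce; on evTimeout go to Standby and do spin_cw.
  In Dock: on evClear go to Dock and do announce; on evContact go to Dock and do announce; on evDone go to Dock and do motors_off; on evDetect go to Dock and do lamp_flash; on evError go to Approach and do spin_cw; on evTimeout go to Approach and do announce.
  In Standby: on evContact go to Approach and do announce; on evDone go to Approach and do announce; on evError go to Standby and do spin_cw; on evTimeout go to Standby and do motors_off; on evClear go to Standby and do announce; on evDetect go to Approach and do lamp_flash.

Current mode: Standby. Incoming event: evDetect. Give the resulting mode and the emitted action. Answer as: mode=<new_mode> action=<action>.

mode=Approach action=lamp_flash

current mode = Standby; filter table to that mode:
  (Standby, evContact) → (Approach, announce)
  (Standby, evDone) → (Approach, announce)
  (Standby, evError) → (Standby, spin_cw)
  (Standby, evTimeout) → (Standby, motors_off)
  (Standby, evClear) → (Standby, announce)
  (Standby, evDetect) → (Approach, lamp_flash)  ← event matches
event = evDetect selects (Approach, lamp_flash)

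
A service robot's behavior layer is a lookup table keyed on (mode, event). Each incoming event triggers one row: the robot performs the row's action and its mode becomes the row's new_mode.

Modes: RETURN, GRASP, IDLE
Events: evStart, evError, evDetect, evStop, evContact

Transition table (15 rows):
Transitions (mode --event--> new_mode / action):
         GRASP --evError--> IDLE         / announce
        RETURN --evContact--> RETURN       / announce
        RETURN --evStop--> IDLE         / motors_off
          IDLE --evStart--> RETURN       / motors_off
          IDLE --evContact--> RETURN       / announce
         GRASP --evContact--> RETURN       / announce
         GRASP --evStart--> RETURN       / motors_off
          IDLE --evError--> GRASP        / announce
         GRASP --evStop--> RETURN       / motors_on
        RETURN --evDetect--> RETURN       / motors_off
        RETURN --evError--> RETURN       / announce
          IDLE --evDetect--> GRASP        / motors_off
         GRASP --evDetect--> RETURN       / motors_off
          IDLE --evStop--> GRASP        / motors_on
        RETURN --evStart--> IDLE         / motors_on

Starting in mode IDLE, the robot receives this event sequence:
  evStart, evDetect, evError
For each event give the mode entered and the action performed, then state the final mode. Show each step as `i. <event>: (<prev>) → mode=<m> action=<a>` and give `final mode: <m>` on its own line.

final mode: RETURN

1. evStart: (IDLE) → mode=RETURN action=motors_off
2. evDetect: (RETURN) → mode=RETURN action=motors_off
3. evError: (RETURN) → mode=RETURN action=announce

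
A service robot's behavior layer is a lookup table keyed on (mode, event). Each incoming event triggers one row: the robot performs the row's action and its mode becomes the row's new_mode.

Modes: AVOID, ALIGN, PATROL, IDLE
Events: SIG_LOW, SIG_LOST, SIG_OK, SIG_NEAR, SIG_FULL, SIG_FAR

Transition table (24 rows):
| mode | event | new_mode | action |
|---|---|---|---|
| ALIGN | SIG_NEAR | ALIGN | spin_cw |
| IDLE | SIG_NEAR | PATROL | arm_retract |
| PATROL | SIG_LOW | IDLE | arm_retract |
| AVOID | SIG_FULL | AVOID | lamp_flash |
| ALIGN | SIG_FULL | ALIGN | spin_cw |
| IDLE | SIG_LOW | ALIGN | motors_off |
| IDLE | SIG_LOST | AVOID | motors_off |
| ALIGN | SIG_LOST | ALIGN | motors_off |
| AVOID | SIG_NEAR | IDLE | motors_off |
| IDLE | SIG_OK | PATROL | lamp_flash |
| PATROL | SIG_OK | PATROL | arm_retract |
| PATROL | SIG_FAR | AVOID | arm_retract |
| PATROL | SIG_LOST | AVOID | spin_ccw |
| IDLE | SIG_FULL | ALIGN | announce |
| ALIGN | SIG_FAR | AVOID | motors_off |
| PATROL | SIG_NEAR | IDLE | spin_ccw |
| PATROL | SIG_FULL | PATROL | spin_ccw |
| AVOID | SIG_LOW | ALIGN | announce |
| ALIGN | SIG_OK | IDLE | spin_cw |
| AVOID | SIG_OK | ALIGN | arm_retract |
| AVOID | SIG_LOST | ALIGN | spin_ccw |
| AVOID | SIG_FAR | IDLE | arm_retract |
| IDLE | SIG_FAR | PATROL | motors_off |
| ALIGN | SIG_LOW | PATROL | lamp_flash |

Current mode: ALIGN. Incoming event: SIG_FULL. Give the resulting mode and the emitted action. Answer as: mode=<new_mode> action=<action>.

mode=ALIGN action=spin_cw

current mode = ALIGN; filter table to that mode:
  (ALIGN, SIG_NEAR) → (ALIGN, spin_cw)
  (ALIGN, SIG_FULL) → (ALIGN, spin_cw)  ← event matches
  (ALIGN, SIG_LOST) → (ALIGN, motors_off)
  (ALIGN, SIG_FAR) → (AVOID, motors_off)
  (ALIGN, SIG_OK) → (IDLE, spin_cw)
  (ALIGN, SIG_LOW) → (PATROL, lamp_flash)
event = SIG_FULL selects (ALIGN, spin_cw)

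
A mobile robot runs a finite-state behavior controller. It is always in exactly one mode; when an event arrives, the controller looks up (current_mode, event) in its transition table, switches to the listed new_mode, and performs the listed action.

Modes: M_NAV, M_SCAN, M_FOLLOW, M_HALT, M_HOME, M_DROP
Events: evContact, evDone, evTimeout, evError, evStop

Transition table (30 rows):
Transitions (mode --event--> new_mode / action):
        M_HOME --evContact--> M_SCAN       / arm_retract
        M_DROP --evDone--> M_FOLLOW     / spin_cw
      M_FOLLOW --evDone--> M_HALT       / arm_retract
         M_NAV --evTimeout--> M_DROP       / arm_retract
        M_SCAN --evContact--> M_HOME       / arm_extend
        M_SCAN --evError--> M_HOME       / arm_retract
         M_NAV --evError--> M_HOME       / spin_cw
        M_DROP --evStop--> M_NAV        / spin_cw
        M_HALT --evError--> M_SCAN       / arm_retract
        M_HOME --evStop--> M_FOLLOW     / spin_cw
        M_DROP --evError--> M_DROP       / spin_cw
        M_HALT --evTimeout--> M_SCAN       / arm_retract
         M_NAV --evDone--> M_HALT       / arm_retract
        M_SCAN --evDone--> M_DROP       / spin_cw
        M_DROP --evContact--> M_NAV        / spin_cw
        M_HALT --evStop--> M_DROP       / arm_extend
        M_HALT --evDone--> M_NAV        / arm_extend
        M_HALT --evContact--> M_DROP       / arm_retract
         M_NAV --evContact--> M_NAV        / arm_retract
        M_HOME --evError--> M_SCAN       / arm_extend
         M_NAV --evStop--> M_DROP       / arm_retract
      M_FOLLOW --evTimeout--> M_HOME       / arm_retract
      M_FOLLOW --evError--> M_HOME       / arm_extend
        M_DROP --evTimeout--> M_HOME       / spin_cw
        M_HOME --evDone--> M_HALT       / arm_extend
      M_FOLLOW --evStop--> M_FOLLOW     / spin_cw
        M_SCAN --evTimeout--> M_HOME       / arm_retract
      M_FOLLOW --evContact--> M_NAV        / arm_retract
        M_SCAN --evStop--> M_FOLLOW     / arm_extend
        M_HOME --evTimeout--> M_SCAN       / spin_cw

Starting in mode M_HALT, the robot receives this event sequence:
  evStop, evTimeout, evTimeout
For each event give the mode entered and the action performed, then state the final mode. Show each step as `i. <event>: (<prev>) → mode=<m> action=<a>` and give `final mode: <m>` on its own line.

1. evStop: (M_HALT) → mode=M_DROP action=arm_extend
2. evTimeout: (M_DROP) → mode=M_HOME action=spin_cw
3. evTimeout: (M_HOME) → mode=M_SCAN action=spin_cw

final mode: M_SCAN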